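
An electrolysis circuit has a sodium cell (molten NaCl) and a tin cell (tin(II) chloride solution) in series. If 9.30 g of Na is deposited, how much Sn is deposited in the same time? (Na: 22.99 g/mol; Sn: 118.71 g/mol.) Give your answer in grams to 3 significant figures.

n(Na) = 9.30 / 22.99 = 0.4045 mol
Na⁺ + e⁻ → Na, so n(e⁻) = 0.4045 mol
The cells are in series, so the same charge (and hence the same n(e⁻) = 0.4045 mol) passes through both.
Sn²⁺ + 2e⁻ → Sn, so n(Sn) = 0.4045 / 2 = 0.2023 mol
m(Sn) = 0.2023 × 118.71 = 24.0 g

24.0 g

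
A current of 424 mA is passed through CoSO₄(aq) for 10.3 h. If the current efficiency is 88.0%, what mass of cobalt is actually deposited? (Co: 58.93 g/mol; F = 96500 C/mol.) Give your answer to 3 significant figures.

4.22 g

Q = 0.424 × 37080 = 15720 C
n(e⁻) = 15720 / 96500 = 0.1629 mol
Co²⁺ + 2e⁻ → Co, so theoretical m(Co) = 0.08145 × 58.93 = 4.800 g
Actual mass = 88.0% × 4.800 = 4.22 g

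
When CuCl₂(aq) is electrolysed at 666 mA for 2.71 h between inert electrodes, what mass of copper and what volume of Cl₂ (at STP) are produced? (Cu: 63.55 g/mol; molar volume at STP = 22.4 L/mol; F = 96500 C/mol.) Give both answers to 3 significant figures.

Q = 0.666 × 9756 = 6497 C; n(e⁻) = 6497 / 96500 = 0.06733 mol
Cathode: Cu²⁺ + 2e⁻ → Cu → n(Cu) = 0.06733/2 = 0.03367 mol → 2.14 g
Anode: 2Cl⁻ → Cl₂ + 2e⁻ → n(Cl₂) = 0.06733/2 = 0.03367 mol → 0.754 L

2.14 g Cu; 0.754 L Cl₂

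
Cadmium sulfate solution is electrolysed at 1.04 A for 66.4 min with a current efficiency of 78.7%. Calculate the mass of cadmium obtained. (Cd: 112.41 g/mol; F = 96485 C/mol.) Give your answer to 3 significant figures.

Q = 1.04 × 3984 = 4143 C
n(e⁻) = 4143 / 96485 = 0.04294 mol
Cd²⁺ + 2e⁻ → Cd, so theoretical m(Cd) = 0.02147 × 112.41 = 2.413 g
Actual mass = 78.7% × 2.413 = 1.90 g

1.90 g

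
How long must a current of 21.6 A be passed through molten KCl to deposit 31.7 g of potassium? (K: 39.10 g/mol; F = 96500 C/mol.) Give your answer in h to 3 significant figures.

1.01 h

n(K) = 31.7 / 39.10 = 0.8107 mol
K⁺ + e⁻ → K, so n(e⁻) = 0.8107 mol
Q = 0.8107 × 96500 = 78230 C
t = Q / I = 78230 / 21.6 = 3622 s = 1.01 h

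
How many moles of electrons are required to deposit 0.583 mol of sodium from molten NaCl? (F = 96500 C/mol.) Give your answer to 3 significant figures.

Na⁺ + e⁻ → Na, so n(e⁻) = 1 × 0.583 = 0.5830 mol

0.583 mol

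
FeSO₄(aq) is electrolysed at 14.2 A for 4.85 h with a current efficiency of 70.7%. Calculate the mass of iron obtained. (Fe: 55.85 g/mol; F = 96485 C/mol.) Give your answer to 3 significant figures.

50.7 g

Q = 14.2 × 17460 = 2.479×10^5 C
n(e⁻) = 2.479×10^5 / 96485 = 2.569 mol
Fe²⁺ + 2e⁻ → Fe, so theoretical m(Fe) = 1.285 × 55.85 = 71.77 g
Actual mass = 70.7% × 71.77 = 50.7 g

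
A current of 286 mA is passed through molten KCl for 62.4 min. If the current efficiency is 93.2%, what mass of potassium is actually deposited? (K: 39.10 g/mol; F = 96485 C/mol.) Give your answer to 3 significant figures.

0.404 g

Q = 0.286 × 3744 = 1071 C
n(e⁻) = 1071 / 96485 = 0.01110 mol
K⁺ + e⁻ → K, so theoretical m(K) = 0.01110 × 39.10 = 0.4340 g
Actual mass = 93.2% × 0.4340 = 0.404 g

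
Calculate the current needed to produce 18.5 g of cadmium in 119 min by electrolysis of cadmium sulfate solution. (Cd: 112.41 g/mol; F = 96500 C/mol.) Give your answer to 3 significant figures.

4.45 A

n(Cd) = 18.5 / 112.41 = 0.1646 mol
Cd²⁺ + 2e⁻ → Cd, so n(e⁻) = 2 × 0.1646 = 0.3292 mol
Q = 0.3292 × 96500 = 31770 C
I = Q / t = 31770 / 7140 s = 4.45 A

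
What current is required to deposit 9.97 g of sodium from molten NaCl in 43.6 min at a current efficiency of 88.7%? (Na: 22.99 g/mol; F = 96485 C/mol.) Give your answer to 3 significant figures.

18.0 A

n(Na) = 9.97 / 22.99 = 0.4337 mol
Na⁺ + e⁻ → Na, so n(e⁻) = 0.4337 mol
Q = 0.4337 × 96485 / 0.887 = 47180 C
I = Q / t = 47180 / 2616 s = 18.0 A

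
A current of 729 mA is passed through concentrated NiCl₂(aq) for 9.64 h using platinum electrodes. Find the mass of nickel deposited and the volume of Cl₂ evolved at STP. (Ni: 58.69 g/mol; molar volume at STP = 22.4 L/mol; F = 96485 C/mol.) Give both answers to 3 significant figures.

7.69 g Ni; 2.94 L Cl₂

Q = 0.729 × 34704 = 25300 C; n(e⁻) = 25300 / 96485 = 0.2622 mol
Cathode: Ni²⁺ + 2e⁻ → Ni → n(Ni) = 0.2622/2 = 0.1311 mol → 7.69 g
Anode: 2Cl⁻ → Cl₂ + 2e⁻ → n(Cl₂) = 0.2622/2 = 0.1311 mol → 2.94 L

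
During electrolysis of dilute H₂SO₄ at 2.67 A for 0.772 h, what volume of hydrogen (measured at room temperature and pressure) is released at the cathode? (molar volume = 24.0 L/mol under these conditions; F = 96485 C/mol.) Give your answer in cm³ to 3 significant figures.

Q = 2.67 A × 2779.2 s = 7420 C
Moles of electrons = 7420 / 96485 = 0.07690 mol
2H⁺ + 2e⁻ → H₂, so n(H₂) = 0.07690 / 2 = 0.03845 mol
V = 0.03845 × 24.0 = 0.9228 L
= 923 cm³

923 cm³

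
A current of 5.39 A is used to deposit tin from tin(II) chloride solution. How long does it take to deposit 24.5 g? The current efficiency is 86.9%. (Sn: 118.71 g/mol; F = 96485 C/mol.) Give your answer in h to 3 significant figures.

n(Sn) = 24.5 / 118.71 = 0.2064 mol
Sn²⁺ + 2e⁻ → Sn, so n(e⁻) = 2 × 0.2064 = 0.4128 mol
Q = 0.4128 × 96485 / 0.869 = 45830 C
t = Q / I = 45830 / 5.39 = 8503 s = 2.36 h

2.36 h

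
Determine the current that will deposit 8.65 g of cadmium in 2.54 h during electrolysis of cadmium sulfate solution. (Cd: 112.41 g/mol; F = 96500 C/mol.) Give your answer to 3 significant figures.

n(Cd) = 8.65 / 112.41 = 0.07695 mol
Cd²⁺ + 2e⁻ → Cd, so n(e⁻) = 2 × 0.07695 = 0.1539 mol
Q = 0.1539 × 96500 = 14850 C
I = Q / t = 14850 / 9144 s = 1.62 A

1.62 A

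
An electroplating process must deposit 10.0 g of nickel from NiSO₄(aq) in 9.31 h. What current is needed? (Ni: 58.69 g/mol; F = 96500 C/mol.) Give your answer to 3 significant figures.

0.981 A

n(Ni) = 10.0 / 58.69 = 0.1704 mol
Ni²⁺ + 2e⁻ → Ni, so n(e⁻) = 2 × 0.1704 = 0.3408 mol
Q = 0.3408 × 96500 = 32890 C
I = Q / t = 32890 / 33516 s = 0.981 A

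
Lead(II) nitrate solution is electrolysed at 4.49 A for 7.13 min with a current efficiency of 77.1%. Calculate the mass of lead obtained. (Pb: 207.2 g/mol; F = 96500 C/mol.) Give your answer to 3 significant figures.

1.59 g

Q = 4.49 × 427.8 = 1921 C
n(e⁻) = 1921 / 96500 = 0.01991 mol
Pb²⁺ + 2e⁻ → Pb, so theoretical m(Pb) = 0.009955 × 207.2 = 2.063 g
Actual mass = 77.1% × 2.063 = 1.59 g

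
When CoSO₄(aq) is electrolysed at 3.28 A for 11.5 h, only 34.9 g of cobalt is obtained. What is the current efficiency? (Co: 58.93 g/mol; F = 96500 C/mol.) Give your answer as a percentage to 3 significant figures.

84.2%

Q = 3.28 × 41400 = 1.358×10^5 C
n(e⁻) = 1.358×10^5 / 96500 = 1.407 mol
Co²⁺ + 2e⁻ → Co, so theoretical n(Co) = 0.7035 mol → 41.46 g
Efficiency = 34.9 / 41.46 = 0.8418 = 84.2%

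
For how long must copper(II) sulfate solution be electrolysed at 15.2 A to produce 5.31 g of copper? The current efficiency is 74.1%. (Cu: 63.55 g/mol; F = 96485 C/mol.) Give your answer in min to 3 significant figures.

n(Cu) = 5.31 / 63.55 = 0.08356 mol
Cu²⁺ + 2e⁻ → Cu, so n(e⁻) = 2 × 0.08356 = 0.1671 mol
Q = 0.1671 × 96485 / 0.741 = 21760 C
t = Q / I = 21760 / 15.2 = 1432 s = 23.9 min

23.9 min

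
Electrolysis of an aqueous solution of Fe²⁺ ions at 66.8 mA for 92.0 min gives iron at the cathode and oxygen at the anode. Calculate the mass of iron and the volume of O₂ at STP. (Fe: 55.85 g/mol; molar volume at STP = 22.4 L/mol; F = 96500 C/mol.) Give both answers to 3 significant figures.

0.107 g Fe; 0.0214 L O₂

Q = 0.0668 × 5520 = 368.7 C; n(e⁻) = 368.7 / 96500 = 0.003821 mol
Cathode: Fe²⁺ + 2e⁻ → Fe → n(Fe) = 0.003821/2 = 0.001911 mol → 0.107 g
Anode: 2H₂O → O₂ + 4H⁺ + 4e⁻ → n(O₂) = 0.003821/4 = 9.553×10^-4 mol → 0.0214 L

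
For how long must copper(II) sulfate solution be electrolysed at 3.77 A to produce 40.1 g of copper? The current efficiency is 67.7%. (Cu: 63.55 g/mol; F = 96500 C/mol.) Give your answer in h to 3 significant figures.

n(Cu) = 40.1 / 63.55 = 0.6310 mol
Cu²⁺ + 2e⁻ → Cu, so n(e⁻) = 2 × 0.6310 = 1.262 mol
Q = 1.262 × 96500 / 0.677 = 1.799×10^5 C
t = Q / I = 1.799×10^5 / 3.77 = 47720 s = 13.3 h

13.3 h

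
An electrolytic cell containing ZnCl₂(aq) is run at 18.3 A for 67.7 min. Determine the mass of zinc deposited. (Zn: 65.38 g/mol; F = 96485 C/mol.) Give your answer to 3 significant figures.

Q = 18.3 A × 4062 s = 74330 C
Moles of electrons = 74330 / 96485 = 0.7704 mol
Zn²⁺ + 2e⁻ → Zn, so n(Zn) = 0.7704 / 2 = 0.3852 mol
m = 0.3852 × 65.38 = 25.2 g

25.2 g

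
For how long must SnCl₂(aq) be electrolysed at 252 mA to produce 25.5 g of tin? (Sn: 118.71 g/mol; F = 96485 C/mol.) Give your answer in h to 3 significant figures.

n(Sn) = 25.5 / 118.71 = 0.2148 mol
Sn²⁺ + 2e⁻ → Sn, so n(e⁻) = 2 × 0.2148 = 0.4296 mol
Q = 0.4296 × 96485 = 41450 C
t = Q / I = 41450 / 0.252 = 1.645×10^5 s = 45.7 h

45.7 h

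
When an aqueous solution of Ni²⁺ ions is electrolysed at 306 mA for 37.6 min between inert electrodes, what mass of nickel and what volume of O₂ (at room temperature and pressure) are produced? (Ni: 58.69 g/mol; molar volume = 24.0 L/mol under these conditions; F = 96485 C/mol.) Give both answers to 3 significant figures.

0.210 g Ni; 0.0429 L O₂

Q = 0.306 × 2256 = 690.3 C; n(e⁻) = 690.3 / 96485 = 0.007154 mol
Cathode: Ni²⁺ + 2e⁻ → Ni → n(Ni) = 0.007154/2 = 0.003577 mol → 0.210 g
Anode: 2H₂O → O₂ + 4H⁺ + 4e⁻ → n(O₂) = 0.007154/4 = 0.001789 mol → 0.0429 L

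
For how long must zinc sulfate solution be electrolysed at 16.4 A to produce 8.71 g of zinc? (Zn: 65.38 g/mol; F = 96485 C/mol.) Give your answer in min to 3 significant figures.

n(Zn) = 8.71 / 65.38 = 0.1332 mol
Zn²⁺ + 2e⁻ → Zn, so n(e⁻) = 2 × 0.1332 = 0.2664 mol
Q = 0.2664 × 96485 = 25700 C
t = Q / I = 25700 / 16.4 = 1567 s = 26.1 min

26.1 min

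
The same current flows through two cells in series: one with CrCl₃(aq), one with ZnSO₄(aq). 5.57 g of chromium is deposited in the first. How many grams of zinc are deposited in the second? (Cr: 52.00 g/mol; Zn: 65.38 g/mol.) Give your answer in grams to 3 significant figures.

10.5 g

n(Cr) = 5.57 / 52.00 = 0.1071 mol
Cr³⁺ + 3e⁻ → Cr, so n(e⁻) = 3 × 0.1071 = 0.3213 mol
In series, the same 0.3213 mol of electrons flows through the second cell.
Zn²⁺ + 2e⁻ → Zn, so n(Zn) = 0.3213 / 2 = 0.1607 mol
m(Zn) = 0.1607 × 65.38 = 10.5 g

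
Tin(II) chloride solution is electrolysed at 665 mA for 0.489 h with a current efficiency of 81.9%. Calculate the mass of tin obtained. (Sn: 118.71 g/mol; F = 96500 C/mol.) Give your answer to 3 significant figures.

0.590 g

Q = 0.665 × 1760.4 = 1171 C
n(e⁻) = 1171 / 96500 = 0.01213 mol
Sn²⁺ + 2e⁻ → Sn, so theoretical m(Sn) = 0.006065 × 118.71 = 0.7200 g
Actual mass = 81.9% × 0.7200 = 0.590 g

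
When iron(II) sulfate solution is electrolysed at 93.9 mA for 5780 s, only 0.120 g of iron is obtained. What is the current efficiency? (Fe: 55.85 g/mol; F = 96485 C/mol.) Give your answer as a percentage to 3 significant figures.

76.4%

Q = 0.0939 × 5780 = 542.7 C
n(e⁻) = 542.7 / 96485 = 0.005625 mol
Fe²⁺ + 2e⁻ → Fe, so theoretical n(Fe) = 0.002813 mol → 0.1571 g
Efficiency = 0.120 / 0.1571 = 0.7638 = 76.4%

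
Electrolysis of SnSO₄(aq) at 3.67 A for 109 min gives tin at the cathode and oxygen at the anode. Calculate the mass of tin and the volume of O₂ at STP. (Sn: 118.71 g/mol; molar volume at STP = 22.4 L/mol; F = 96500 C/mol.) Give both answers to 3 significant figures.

Q = 3.67 × 6540 = 24000 C; n(e⁻) = 24000 / 96500 = 0.2487 mol
Cathode: Sn²⁺ + 2e⁻ → Sn → n(Sn) = 0.2487/2 = 0.1244 mol → 14.8 g
Anode: 2H₂O → O₂ + 4H⁺ + 4e⁻ → n(O₂) = 0.2487/4 = 0.06218 mol → 1.39 L

14.8 g Sn; 1.39 L O₂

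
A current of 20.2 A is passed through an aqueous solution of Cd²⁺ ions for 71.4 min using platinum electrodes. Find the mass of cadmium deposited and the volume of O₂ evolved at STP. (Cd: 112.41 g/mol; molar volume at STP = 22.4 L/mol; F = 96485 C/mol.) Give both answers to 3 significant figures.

Q = 20.2 × 4284 = 86540 C; n(e⁻) = 86540 / 96485 = 0.8969 mol
Cathode: Cd²⁺ + 2e⁻ → Cd → n(Cd) = 0.8969/2 = 0.4485 mol → 50.4 g
Anode: 2H₂O → O₂ + 4H⁺ + 4e⁻ → n(O₂) = 0.8969/4 = 0.2242 mol → 5.02 L

50.4 g Cd; 5.02 L O₂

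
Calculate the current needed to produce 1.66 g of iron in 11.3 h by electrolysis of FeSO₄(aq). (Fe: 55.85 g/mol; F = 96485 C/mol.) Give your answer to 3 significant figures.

n(Fe) = 1.66 / 55.85 = 0.02972 mol
Fe²⁺ + 2e⁻ → Fe, so n(e⁻) = 2 × 0.02972 = 0.05944 mol
Q = 0.05944 × 96485 = 5735 C
I = Q / t = 5735 / 40680 s = 0.141 A

0.141 A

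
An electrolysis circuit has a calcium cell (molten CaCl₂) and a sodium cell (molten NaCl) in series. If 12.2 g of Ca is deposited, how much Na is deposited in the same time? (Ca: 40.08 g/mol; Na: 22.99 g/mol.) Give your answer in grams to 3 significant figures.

n(Ca) = 12.2 / 40.08 = 0.3044 mol
Ca²⁺ + 2e⁻ → Ca, so n(e⁻) = 2 × 0.3044 = 0.6088 mol
The cells are in series, so the same charge (and hence the same n(e⁻) = 0.6088 mol) passes through both.
Na⁺ + e⁻ → Na, so n(Na) = 0.6088 mol
m(Na) = 0.6088 × 22.99 = 14.0 g

14.0 g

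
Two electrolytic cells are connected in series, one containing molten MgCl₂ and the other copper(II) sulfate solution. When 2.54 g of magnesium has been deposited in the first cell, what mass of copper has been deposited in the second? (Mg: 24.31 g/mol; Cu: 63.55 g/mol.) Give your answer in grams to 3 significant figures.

6.64 g

n(Mg) = 2.54 / 24.31 = 0.1045 mol
Mg²⁺ + 2e⁻ → Mg, so n(e⁻) = 2 × 0.1045 = 0.2090 mol
Same current for the same time ⇒ same n(e⁻) = 0.2090 mol in both cells.
Cu²⁺ + 2e⁻ → Cu, so n(Cu) = 0.2090 / 2 = 0.1045 mol
m(Cu) = 0.1045 × 63.55 = 6.64 g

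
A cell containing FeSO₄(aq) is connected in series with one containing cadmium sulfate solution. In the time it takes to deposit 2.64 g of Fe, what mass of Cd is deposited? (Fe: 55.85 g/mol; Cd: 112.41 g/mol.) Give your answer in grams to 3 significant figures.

5.31 g

n(Fe) = 2.64 / 55.85 = 0.04727 mol
Fe²⁺ + 2e⁻ → Fe, so n(e⁻) = 2 × 0.04727 = 0.09454 mol
The cells are in series, so the same charge (and hence the same n(e⁻) = 0.09454 mol) passes through both.
Cd²⁺ + 2e⁻ → Cd, so n(Cd) = 0.09454 / 2 = 0.04727 mol
m(Cd) = 0.04727 × 112.41 = 5.31 g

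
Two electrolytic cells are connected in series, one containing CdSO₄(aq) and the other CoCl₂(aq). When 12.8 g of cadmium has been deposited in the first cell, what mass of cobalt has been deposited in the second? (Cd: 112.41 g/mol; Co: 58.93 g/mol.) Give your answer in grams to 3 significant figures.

6.71 g

n(Cd) = 12.8 / 112.41 = 0.1139 mol
Cd²⁺ + 2e⁻ → Cd, so n(e⁻) = 2 × 0.1139 = 0.2278 mol
Since the cells are in series, n(e⁻) in the Co cell is also 0.2278 mol.
Co²⁺ + 2e⁻ → Co, so n(Co) = 0.2278 / 2 = 0.1139 mol
m(Co) = 0.1139 × 58.93 = 6.71 g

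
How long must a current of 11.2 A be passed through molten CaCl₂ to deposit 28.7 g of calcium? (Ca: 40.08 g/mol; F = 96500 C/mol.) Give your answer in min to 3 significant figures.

n(Ca) = 28.7 / 40.08 = 0.7161 mol
Ca²⁺ + 2e⁻ → Ca, so n(e⁻) = 2 × 0.7161 = 1.432 mol
Q = 1.432 × 96500 = 1.382×10^5 C
t = Q / I = 1.382×10^5 / 11.2 = 12340 s = 206 min

206 min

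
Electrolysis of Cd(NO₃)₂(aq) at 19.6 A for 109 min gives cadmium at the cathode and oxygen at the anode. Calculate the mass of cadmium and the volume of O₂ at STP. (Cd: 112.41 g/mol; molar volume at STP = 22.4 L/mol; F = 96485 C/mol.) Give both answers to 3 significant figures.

74.7 g Cd; 7.44 L O₂

Q = 19.6 × 6540 = 1.282×10^5 C; n(e⁻) = 1.282×10^5 / 96485 = 1.329 mol
Cathode: Cd²⁺ + 2e⁻ → Cd → n(Cd) = 1.329/2 = 0.6645 mol → 74.7 g
Anode: 2H₂O → O₂ + 4H⁺ + 4e⁻ → n(O₂) = 1.329/4 = 0.3323 mol → 7.44 L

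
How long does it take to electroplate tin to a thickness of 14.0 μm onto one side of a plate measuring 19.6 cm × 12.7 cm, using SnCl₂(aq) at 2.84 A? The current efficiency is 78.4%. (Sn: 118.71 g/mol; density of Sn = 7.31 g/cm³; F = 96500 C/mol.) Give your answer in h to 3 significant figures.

0.517 h

Plated area = 19.6 × 12.7 = 248.9 cm²
Volume = 248.9 × 14.0×10⁻⁴ cm = 0.3485 cm³
m(Sn) = 0.3485 × 7.31 = 2.548 g
n(Sn) = 2.548 / 118.71 = 0.02146 mol; n(e⁻) = 2 × 0.02146 = 0.04292 mol
Q = 0.04292 × 96500 / 0.784 = 5283 C
t = 5283 / 2.84 = 1860 s = 0.517 h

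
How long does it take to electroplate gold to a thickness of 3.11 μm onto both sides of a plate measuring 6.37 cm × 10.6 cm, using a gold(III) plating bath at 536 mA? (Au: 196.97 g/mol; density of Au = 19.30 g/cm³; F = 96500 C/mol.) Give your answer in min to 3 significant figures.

Plated area = 2 × 6.37 × 10.6 = 135.0 cm²
Volume = 135.0 × 3.11×10⁻⁴ cm = 0.04199 cm³
m(Au) = 0.04199 × 19.30 = 0.8104 g
n(Au) = 0.8104 / 196.97 = 0.004114 mol; n(e⁻) = 3 × 0.004114 = 0.01234 mol
Q = 0.01234 × 96500 = 1191 C
t = 1191 / 0.536 = 2222 s = 37.0 min

37.0 min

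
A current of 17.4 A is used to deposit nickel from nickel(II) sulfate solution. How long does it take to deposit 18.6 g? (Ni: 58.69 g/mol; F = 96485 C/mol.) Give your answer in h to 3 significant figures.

n(Ni) = 18.6 / 58.69 = 0.3169 mol
Ni²⁺ + 2e⁻ → Ni, so n(e⁻) = 2 × 0.3169 = 0.6338 mol
Q = 0.6338 × 96485 = 61150 C
t = Q / I = 61150 / 17.4 = 3514 s = 0.976 h

0.976 h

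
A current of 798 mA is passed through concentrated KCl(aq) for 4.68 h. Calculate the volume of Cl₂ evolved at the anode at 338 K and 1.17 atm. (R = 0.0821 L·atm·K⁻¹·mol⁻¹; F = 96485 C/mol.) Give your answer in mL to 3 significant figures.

Charge passed = 0.798 × 16848 = 13440 C
Moles of electrons = 13440 / 96485 = 0.1393 mol
2Cl⁻ → Cl₂ + 2e⁻, so n(Cl₂) = 0.1393 / 2 = 0.06965 mol
V = nRT/P = 0.06965 × 0.0821 × 338 / 1.17 = 1.652 L
= 1650 mL

1650 mL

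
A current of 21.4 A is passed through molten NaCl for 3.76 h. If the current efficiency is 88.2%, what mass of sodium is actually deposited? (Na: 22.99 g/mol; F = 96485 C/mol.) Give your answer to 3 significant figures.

60.9 g

Q = 21.4 × 13536 = 2.897×10^5 C
n(e⁻) = 2.897×10^5 / 96485 = 3.003 mol
Na⁺ + e⁻ → Na, so theoretical m(Na) = 3.003 × 22.99 = 69.04 g
Actual mass = 88.2% × 69.04 = 60.9 g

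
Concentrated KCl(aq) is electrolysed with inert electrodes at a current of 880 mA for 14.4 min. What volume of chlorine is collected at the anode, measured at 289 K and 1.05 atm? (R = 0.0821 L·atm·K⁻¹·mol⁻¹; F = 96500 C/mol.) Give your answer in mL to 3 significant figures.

89.0 mL

Charge passed = 0.880 × 864 = 760.3 C
n(e⁻) = 760.3 / 96500 = 0.007879 mol
2Cl⁻ → Cl₂ + 2e⁻, so n(Cl₂) = 0.007879 / 2 = 0.003940 mol
V = nRT/P = 0.003940 × 0.0821 × 289 / 1.05 = 0.08903 L
= 89.0 mL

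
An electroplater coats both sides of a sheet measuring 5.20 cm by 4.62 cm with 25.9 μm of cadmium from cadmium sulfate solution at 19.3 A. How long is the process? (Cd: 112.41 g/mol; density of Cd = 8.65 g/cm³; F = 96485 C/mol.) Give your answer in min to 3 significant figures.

Plated area = 2 × 5.20 × 4.62 = 48.05 cm²
Volume = 48.05 × 25.9×10⁻⁴ cm = 0.1244 cm³
m(Cd) = 0.1244 × 8.65 = 1.076 g
n(Cd) = 1.076 / 112.41 = 0.009572 mol; n(e⁻) = 2 × 0.009572 = 0.01914 mol
Q = 0.01914 × 96485 = 1847 C
t = 1847 / 19.3 = 95.70 s = 1.60 min

1.60 min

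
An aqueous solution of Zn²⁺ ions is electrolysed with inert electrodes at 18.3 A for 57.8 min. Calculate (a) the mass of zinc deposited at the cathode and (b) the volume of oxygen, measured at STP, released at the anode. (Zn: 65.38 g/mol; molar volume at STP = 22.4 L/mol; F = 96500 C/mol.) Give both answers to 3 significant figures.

Q = 18.3 × 3468 = 63460 C; n(e⁻) = 63460 / 96500 = 0.6576 mol
Cathode: Zn²⁺ + 2e⁻ → Zn → n(Zn) = 0.6576/2 = 0.3288 mol → 21.5 g
Anode: 2H₂O → O₂ + 4H⁺ + 4e⁻ → n(O₂) = 0.6576/4 = 0.1644 mol → 3.68 L

21.5 g Zn; 3.68 L O₂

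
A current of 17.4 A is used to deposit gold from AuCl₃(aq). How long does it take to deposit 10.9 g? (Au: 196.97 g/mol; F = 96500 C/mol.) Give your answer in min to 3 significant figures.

n(Au) = 10.9 / 196.97 = 0.05534 mol
Au³⁺ + 3e⁻ → Au, so n(e⁻) = 3 × 0.05534 = 0.1660 mol
Q = 0.1660 × 96500 = 16020 C
t = Q / I = 16020 / 17.4 = 920.7 s = 15.3 min

15.3 min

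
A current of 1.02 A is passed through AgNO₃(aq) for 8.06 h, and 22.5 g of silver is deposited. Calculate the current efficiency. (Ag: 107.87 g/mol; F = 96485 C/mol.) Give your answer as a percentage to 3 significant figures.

68.0%

Q = 1.02 × 29016 = 29600 C
n(e⁻) = 29600 / 96485 = 0.3068 mol
Ag⁺ + e⁻ → Ag, so theoretical n(Ag) = 0.3068 mol → 33.09 g
Efficiency = 22.5 / 33.09 = 0.6800 = 68.0%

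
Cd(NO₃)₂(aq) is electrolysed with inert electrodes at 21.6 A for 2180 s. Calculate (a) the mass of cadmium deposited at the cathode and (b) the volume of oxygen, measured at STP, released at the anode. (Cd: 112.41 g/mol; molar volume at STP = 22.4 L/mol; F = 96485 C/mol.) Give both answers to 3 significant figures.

Q = 21.6 × 2180 = 47090 C; n(e⁻) = 47090 / 96485 = 0.4881 mol
Cathode: Cd²⁺ + 2e⁻ → Cd → n(Cd) = 0.4881/2 = 0.2441 mol → 27.4 g
Anode: 2H₂O → O₂ + 4H⁺ + 4e⁻ → n(O₂) = 0.4881/4 = 0.1220 mol → 2.73 L

27.4 g Cd; 2.73 L O₂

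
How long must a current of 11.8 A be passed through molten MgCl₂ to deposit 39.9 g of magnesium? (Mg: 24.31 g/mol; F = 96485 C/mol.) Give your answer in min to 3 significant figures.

n(Mg) = 39.9 / 24.31 = 1.641 mol
Mg²⁺ + 2e⁻ → Mg, so n(e⁻) = 2 × 1.641 = 3.282 mol
Q = 3.282 × 96485 = 3.167×10^5 C
t = Q / I = 3.167×10^5 / 11.8 = 26840 s = 447 min

447 min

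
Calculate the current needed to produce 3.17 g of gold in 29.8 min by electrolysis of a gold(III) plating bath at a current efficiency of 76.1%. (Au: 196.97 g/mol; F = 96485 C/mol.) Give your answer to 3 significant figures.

3.42 A

n(Au) = 3.17 / 196.97 = 0.01609 mol
Au³⁺ + 3e⁻ → Au, so n(e⁻) = 3 × 0.01609 = 0.04827 mol
Q = 0.04827 × 96485 / 0.761 = 6120 C
I = Q / t = 6120 / 1788 s = 3.42 A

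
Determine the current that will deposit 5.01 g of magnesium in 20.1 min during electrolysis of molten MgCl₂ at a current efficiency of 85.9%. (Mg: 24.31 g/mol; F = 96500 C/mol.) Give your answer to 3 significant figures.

38.4 A

n(Mg) = 5.01 / 24.31 = 0.2061 mol
Mg²⁺ + 2e⁻ → Mg, so n(e⁻) = 2 × 0.2061 = 0.4122 mol
Q = 0.4122 × 96500 / 0.859 = 46310 C
I = Q / t = 46310 / 1206 s = 38.4 A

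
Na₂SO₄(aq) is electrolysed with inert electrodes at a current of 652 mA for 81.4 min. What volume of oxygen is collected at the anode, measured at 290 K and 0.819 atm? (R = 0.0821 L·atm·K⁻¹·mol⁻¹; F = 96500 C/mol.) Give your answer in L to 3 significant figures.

Charge passed = 0.652 × 4884 = 3184 C
n(e⁻) = 3184 / 96500 = 0.03299 mol
2H₂O → O₂ + 4H⁺ + 4e⁻, so n(O₂) = 0.03299 / 4 = 0.008248 mol
V = nRT/P = 0.008248 × 0.0821 × 290 / 0.819 = 0.2398 L

0.240 L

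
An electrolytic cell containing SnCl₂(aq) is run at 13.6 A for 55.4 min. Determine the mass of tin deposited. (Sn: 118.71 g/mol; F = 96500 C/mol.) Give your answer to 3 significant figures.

Q = It = 13.6 × 3324 = 45210 C
Moles of electrons = 45210 / 96500 = 0.4685 mol
Sn²⁺ + 2e⁻ → Sn, so n(Sn) = 0.4685 / 2 = 0.2343 mol
m = 0.2343 × 118.71 = 27.8 g

27.8 g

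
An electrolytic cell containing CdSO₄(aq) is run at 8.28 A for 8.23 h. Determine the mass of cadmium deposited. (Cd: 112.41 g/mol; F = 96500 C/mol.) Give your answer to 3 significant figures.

Q = It = 8.28 × 29628 = 2.453×10^5 C
n(e⁻) = Q/F = 2.453×10^5/96500 = 2.542 mol
Cd²⁺ + 2e⁻ → Cd, so n(Cd) = 2.542 / 2 = 1.271 mol
m = 1.271 × 112.41 = 143 g

143 g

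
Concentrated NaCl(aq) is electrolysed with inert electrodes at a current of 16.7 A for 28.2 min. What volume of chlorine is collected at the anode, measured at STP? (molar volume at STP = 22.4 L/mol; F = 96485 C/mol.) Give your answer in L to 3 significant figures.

3.28 L

Q = 16.7 A × 1692 s = 28260 C
n(e⁻) = 28260 / 96485 = 0.2929 mol
2Cl⁻ → Cl₂ + 2e⁻, so n(Cl₂) = 0.2929 / 2 = 0.1465 mol
V = 0.1465 × 22.4 = 3.282 L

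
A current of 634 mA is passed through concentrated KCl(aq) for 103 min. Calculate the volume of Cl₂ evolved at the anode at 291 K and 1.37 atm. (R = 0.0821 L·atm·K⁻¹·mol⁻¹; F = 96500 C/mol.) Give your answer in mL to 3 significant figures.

354 mL

Charge passed = 0.634 × 6180 = 3918 C
n(e⁻) = Q/F = 3918/96500 = 0.04060 mol
2Cl⁻ → Cl₂ + 2e⁻, so n(Cl₂) = 0.04060 / 2 = 0.02030 mol
V = nRT/P = 0.02030 × 0.0821 × 291 / 1.37 = 0.3540 L
= 354 mL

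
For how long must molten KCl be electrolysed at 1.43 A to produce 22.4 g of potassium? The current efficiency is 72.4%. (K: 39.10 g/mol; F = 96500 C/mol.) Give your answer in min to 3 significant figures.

n(K) = 22.4 / 39.10 = 0.5729 mol
K⁺ + e⁻ → K, so n(e⁻) = 0.5729 mol
Q = 0.5729 × 96500 / 0.724 = 76360 C
t = Q / I = 76360 / 1.43 = 53400 s = 890 min

890 min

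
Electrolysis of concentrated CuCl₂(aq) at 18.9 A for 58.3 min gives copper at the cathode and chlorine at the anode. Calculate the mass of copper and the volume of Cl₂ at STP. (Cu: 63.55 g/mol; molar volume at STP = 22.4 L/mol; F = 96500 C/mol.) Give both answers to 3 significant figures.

Q = 18.9 × 3498 = 66110 C; n(e⁻) = 66110 / 96500 = 0.6851 mol
Cathode: Cu²⁺ + 2e⁻ → Cu → n(Cu) = 0.6851/2 = 0.3426 mol → 21.8 g
Anode: 2Cl⁻ → Cl₂ + 2e⁻ → n(Cl₂) = 0.6851/2 = 0.3426 mol → 7.67 L

21.8 g Cu; 7.67 L Cl₂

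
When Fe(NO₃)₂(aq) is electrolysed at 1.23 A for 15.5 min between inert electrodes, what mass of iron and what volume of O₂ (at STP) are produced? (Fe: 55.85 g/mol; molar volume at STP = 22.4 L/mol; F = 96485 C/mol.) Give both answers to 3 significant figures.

0.331 g Fe; 0.0664 L O₂

Q = 1.23 × 930 = 1144 C; n(e⁻) = 1144 / 96485 = 0.01186 mol
Cathode: Fe²⁺ + 2e⁻ → Fe → n(Fe) = 0.01186/2 = 0.005930 mol → 0.331 g
Anode: 2H₂O → O₂ + 4H⁺ + 4e⁻ → n(O₂) = 0.01186/4 = 0.002965 mol → 0.0664 L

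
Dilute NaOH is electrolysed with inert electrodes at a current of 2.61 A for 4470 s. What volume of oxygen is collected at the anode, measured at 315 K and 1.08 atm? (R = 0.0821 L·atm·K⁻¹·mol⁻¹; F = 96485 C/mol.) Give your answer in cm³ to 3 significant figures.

Charge passed = 2.61 × 4470 = 11670 C
Moles of electrons = 11670 / 96485 = 0.1210 mol
2H₂O → O₂ + 4H⁺ + 4e⁻, so n(O₂) = 0.1210 / 4 = 0.03025 mol
V = nRT/P = 0.03025 × 0.0821 × 315 / 1.08 = 0.7244 L
= 724 cm³

724 cm³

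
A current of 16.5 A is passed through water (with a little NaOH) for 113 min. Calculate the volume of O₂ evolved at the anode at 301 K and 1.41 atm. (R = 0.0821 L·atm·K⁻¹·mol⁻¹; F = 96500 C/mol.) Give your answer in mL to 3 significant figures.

Q = 16.5 A × 6780 s = 1.119×10^5 C
n(e⁻) = 1.119×10^5 / 96500 = 1.160 mol
2H₂O → O₂ + 4H⁺ + 4e⁻, so n(O₂) = 1.160 / 4 = 0.2900 mol
V = nRT/P = 0.2900 × 0.0821 × 301 / 1.41 = 5.083 L
= 5080 mL

5080 mL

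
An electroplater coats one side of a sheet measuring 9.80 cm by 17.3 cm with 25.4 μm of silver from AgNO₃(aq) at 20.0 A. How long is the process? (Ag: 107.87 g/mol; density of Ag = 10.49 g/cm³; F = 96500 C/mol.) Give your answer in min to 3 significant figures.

3.37 min

Plated area = 9.80 × 17.3 = 169.5 cm²
Volume = 169.5 × 25.4×10⁻⁴ cm = 0.4305 cm³
m(Ag) = 0.4305 × 10.49 = 4.516 g
n(Ag) = 4.516 / 107.87 = 0.04187 mol; n(e⁻) = 0.04187 mol
Q = 0.04187 × 96500 = 4040 C
t = 4040 / 20.0 = 202.0 s = 3.37 min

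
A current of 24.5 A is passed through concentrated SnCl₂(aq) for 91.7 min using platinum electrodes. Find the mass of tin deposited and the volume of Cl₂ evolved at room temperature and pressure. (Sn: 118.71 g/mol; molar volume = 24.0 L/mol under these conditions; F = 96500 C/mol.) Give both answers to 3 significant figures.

82.9 g Sn; 16.8 L Cl₂

Q = 24.5 × 5502 = 1.348×10^5 C; n(e⁻) = 1.348×10^5 / 96500 = 1.397 mol
Cathode: Sn²⁺ + 2e⁻ → Sn → n(Sn) = 1.397/2 = 0.6985 mol → 82.9 g
Anode: 2Cl⁻ → Cl₂ + 2e⁻ → n(Cl₂) = 1.397/2 = 0.6985 mol → 16.8 L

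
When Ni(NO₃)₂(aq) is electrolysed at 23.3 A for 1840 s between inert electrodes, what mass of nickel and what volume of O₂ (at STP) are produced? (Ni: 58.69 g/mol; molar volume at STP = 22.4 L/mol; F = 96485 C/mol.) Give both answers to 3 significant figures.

Q = 23.3 × 1840 = 42870 C; n(e⁻) = 42870 / 96485 = 0.4443 mol
Cathode: Ni²⁺ + 2e⁻ → Ni → n(Ni) = 0.4443/2 = 0.2222 mol → 13.0 g
Anode: 2H₂O → O₂ + 4H⁺ + 4e⁻ → n(O₂) = 0.4443/4 = 0.1111 mol → 2.49 L

13.0 g Ni; 2.49 L O₂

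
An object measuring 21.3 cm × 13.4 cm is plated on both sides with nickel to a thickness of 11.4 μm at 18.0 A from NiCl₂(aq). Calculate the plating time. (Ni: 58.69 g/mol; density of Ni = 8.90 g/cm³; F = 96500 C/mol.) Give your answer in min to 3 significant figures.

17.6 min

Plated area = 2 × 21.3 × 13.4 = 570.8 cm²
Volume = 570.8 × 11.4×10⁻⁴ cm = 0.6507 cm³
m(Ni) = 0.6507 × 8.90 = 5.791 g
n(Ni) = 5.791 / 58.69 = 0.09867 mol; n(e⁻) = 2 × 0.09867 = 0.1973 mol
Q = 0.1973 × 96500 = 19040 C
t = 19040 / 18.0 = 1058 s = 17.6 min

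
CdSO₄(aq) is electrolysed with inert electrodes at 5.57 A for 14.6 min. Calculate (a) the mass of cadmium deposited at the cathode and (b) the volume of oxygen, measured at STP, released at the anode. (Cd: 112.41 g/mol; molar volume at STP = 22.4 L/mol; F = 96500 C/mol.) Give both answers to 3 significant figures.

Q = 5.57 × 876 = 4879 C; n(e⁻) = 4879 / 96500 = 0.05056 mol
Cathode: Cd²⁺ + 2e⁻ → Cd → n(Cd) = 0.05056/2 = 0.02528 mol → 2.84 g
Anode: 2H₂O → O₂ + 4H⁺ + 4e⁻ → n(O₂) = 0.05056/4 = 0.01264 mol → 0.283 L

2.84 g Cd; 0.283 L O₂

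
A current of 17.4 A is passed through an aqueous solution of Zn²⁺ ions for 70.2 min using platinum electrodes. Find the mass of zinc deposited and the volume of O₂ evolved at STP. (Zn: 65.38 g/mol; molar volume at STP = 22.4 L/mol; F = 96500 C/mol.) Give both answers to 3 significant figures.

Q = 17.4 × 4212 = 73290 C; n(e⁻) = 73290 / 96500 = 0.7595 mol
Cathode: Zn²⁺ + 2e⁻ → Zn → n(Zn) = 0.7595/2 = 0.3798 mol → 24.8 g
Anode: 2H₂O → O₂ + 4H⁺ + 4e⁻ → n(O₂) = 0.7595/4 = 0.1899 mol → 4.25 L

24.8 g Zn; 4.25 L O₂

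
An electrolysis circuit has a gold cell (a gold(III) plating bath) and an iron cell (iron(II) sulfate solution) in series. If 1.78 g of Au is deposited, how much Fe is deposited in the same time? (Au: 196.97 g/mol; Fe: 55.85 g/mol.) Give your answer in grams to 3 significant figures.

0.757 g

n(Au) = 1.78 / 196.97 = 0.009037 mol
Au³⁺ + 3e⁻ → Au, so n(e⁻) = 3 × 0.009037 = 0.02711 mol
Since the cells are in series, n(e⁻) in the Fe cell is also 0.02711 mol.
Fe²⁺ + 2e⁻ → Fe, so n(Fe) = 0.02711 / 2 = 0.01356 mol
m(Fe) = 0.01356 × 55.85 = 0.757 g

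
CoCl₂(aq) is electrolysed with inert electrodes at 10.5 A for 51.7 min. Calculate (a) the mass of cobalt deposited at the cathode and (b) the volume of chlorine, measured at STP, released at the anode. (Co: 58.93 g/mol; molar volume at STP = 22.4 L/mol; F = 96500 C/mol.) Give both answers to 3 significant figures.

9.95 g Co; 3.78 L Cl₂

Q = 10.5 × 3102 = 32570 C; n(e⁻) = 32570 / 96500 = 0.3375 mol
Cathode: Co²⁺ + 2e⁻ → Co → n(Co) = 0.3375/2 = 0.1688 mol → 9.95 g
Anode: 2Cl⁻ → Cl₂ + 2e⁻ → n(Cl₂) = 0.3375/2 = 0.1688 mol → 3.78 L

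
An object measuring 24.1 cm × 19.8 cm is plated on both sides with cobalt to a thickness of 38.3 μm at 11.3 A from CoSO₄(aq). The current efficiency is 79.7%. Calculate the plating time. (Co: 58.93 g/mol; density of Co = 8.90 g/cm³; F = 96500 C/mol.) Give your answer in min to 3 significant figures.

Plated area = 2 × 24.1 × 19.8 = 954.4 cm²
Volume = 954.4 × 38.3×10⁻⁴ cm = 3.655 cm³
m(Co) = 3.655 × 8.90 = 32.53 g
n(Co) = 32.53 / 58.93 = 0.5520 mol; n(e⁻) = 2 × 0.5520 = 1.104 mol
Q = 1.104 × 96500 / 0.797 = 1.337×10^5 C
t = 1.337×10^5 / 11.3 = 11830 s = 197 min

197 min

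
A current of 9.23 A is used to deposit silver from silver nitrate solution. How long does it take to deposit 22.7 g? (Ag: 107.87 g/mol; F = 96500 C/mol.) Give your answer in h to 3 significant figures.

0.611 h

n(Ag) = 22.7 / 107.87 = 0.2104 mol
Ag⁺ + e⁻ → Ag, so n(e⁻) = 0.2104 mol
Q = 0.2104 × 96500 = 20300 C
t = Q / I = 20300 / 9.23 = 2199 s = 0.611 h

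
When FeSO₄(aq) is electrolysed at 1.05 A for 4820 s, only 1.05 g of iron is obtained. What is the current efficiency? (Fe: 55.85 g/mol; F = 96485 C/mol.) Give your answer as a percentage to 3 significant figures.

Q = 1.05 × 4820 = 5061 C
n(e⁻) = 5061 / 96485 = 0.05245 mol
Fe²⁺ + 2e⁻ → Fe, so theoretical n(Fe) = 0.02623 mol → 1.465 g
Efficiency = 1.05 / 1.465 = 0.7167 = 71.7%

71.7%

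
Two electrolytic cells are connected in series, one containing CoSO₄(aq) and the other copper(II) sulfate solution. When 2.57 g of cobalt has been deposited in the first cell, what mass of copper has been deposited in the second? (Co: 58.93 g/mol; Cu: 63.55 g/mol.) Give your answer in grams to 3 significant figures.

n(Co) = 2.57 / 58.93 = 0.04361 mol
Co²⁺ + 2e⁻ → Co, so n(e⁻) = 2 × 0.04361 = 0.08722 mol
The cells are in series, so the same charge (and hence the same n(e⁻) = 0.08722 mol) passes through both.
Cu²⁺ + 2e⁻ → Cu, so n(Cu) = 0.08722 / 2 = 0.04361 mol
m(Cu) = 0.04361 × 63.55 = 2.77 g

2.77 g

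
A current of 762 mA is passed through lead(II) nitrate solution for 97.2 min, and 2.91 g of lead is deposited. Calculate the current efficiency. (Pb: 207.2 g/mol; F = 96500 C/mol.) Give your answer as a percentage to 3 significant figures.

Q = 0.762 × 5832 = 4444 C
n(e⁻) = 4444 / 96500 = 0.04605 mol
Pb²⁺ + 2e⁻ → Pb, so theoretical n(Pb) = 0.02303 mol → 4.772 g
Efficiency = 2.91 / 4.772 = 0.6098 = 61.0%

61.0%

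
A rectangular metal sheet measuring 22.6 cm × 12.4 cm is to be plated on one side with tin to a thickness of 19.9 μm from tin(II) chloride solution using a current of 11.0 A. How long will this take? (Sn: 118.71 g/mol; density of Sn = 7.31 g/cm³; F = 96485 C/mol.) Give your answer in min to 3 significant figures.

10.0 min

Plated area = 22.6 × 12.4 = 280.2 cm²
Volume = 280.2 × 19.9×10⁻⁴ cm = 0.5576 cm³
m(Sn) = 0.5576 × 7.31 = 4.076 g
n(Sn) = 4.076 / 118.71 = 0.03434 mol; n(e⁻) = 2 × 0.03434 = 0.06868 mol
Q = 0.06868 × 96485 = 6627 C
t = 6627 / 11.0 = 602.5 s = 10.0 min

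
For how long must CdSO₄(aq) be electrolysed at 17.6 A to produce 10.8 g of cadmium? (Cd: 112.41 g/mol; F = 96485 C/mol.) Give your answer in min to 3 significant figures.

n(Cd) = 10.8 / 112.41 = 0.09608 mol
Cd²⁺ + 2e⁻ → Cd, so n(e⁻) = 2 × 0.09608 = 0.1922 mol
Q = 0.1922 × 96485 = 18540 C
t = Q / I = 18540 / 17.6 = 1053 s = 17.6 min

17.6 min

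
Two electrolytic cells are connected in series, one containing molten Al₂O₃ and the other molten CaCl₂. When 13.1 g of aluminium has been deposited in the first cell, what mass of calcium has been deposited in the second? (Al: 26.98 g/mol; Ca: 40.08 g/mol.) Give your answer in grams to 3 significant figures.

n(Al) = 13.1 / 26.98 = 0.4855 mol
Al³⁺ + 3e⁻ → Al, so n(e⁻) = 3 × 0.4855 = 1.457 mol
Same current for the same time ⇒ same n(e⁻) = 1.457 mol in both cells.
Ca²⁺ + 2e⁻ → Ca, so n(Ca) = 1.457 / 2 = 0.7285 mol
m(Ca) = 0.7285 × 40.08 = 29.2 g

29.2 g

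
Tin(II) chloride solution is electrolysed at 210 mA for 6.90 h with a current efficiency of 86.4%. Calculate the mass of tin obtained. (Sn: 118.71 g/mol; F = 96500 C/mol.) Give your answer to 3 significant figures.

2.77 g

Q = 0.210 × 24840 = 5216 C
n(e⁻) = 5216 / 96500 = 0.05405 mol
Sn²⁺ + 2e⁻ → Sn, so theoretical m(Sn) = 0.02703 × 118.71 = 3.209 g
Actual mass = 86.4% × 3.209 = 2.77 g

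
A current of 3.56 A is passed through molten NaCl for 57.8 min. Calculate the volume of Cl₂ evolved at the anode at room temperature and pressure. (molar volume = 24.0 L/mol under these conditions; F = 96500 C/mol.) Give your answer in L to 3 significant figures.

Q = 3.56 A × 3468 s = 12350 C
n(e⁻) = 12350 / 96500 = 0.1280 mol
2Cl⁻ → Cl₂ + 2e⁻, so n(Cl₂) = 0.1280 / 2 = 0.06400 mol
V = 0.06400 × 24.0 = 1.536 L

1.54 L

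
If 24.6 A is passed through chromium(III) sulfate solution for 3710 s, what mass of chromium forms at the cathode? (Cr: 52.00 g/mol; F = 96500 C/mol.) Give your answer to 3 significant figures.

16.4 g

Q = It = 24.6 × 3710 = 91270 C
Moles of electrons = 91270 / 96500 = 0.9458 mol
Cr³⁺ + 3e⁻ → Cr, so n(Cr) = 0.9458 / 3 = 0.3153 mol
m = 0.3153 × 52.00 = 16.4 g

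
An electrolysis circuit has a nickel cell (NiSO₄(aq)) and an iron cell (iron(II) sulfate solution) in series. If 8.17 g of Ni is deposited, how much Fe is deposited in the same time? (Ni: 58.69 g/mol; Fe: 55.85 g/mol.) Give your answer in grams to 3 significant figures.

n(Ni) = 8.17 / 58.69 = 0.1392 mol
Ni²⁺ + 2e⁻ → Ni, so n(e⁻) = 2 × 0.1392 = 0.2784 mol
In series, the same 0.2784 mol of electrons flows through the second cell.
Fe²⁺ + 2e⁻ → Fe, so n(Fe) = 0.2784 / 2 = 0.1392 mol
m(Fe) = 0.1392 × 55.85 = 7.77 g

7.77 g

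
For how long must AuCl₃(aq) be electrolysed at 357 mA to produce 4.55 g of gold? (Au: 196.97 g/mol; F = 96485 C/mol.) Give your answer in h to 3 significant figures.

n(Au) = 4.55 / 196.97 = 0.02310 mol
Au³⁺ + 3e⁻ → Au, so n(e⁻) = 3 × 0.02310 = 0.06930 mol
Q = 0.06930 × 96485 = 6686 C
t = Q / I = 6686 / 0.357 = 18730 s = 5.20 h

5.20 h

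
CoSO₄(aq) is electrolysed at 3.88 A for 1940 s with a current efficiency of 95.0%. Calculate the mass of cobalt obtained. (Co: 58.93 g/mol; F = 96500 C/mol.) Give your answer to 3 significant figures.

2.18 g

Q = 3.88 × 1940 = 7527 C
n(e⁻) = 7527 / 96500 = 0.07800 mol
Co²⁺ + 2e⁻ → Co, so theoretical m(Co) = 0.03900 × 58.93 = 2.298 g
Actual mass = 95.0% × 2.298 = 2.18 g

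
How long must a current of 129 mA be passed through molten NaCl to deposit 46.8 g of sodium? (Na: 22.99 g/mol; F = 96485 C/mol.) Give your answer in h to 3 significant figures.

n(Na) = 46.8 / 22.99 = 2.036 mol
Na⁺ + e⁻ → Na, so n(e⁻) = 2.036 mol
Q = 2.036 × 96485 = 1.964×10^5 C
t = Q / I = 1.964×10^5 / 0.129 = 1.522×10^6 s = 423 h

423 h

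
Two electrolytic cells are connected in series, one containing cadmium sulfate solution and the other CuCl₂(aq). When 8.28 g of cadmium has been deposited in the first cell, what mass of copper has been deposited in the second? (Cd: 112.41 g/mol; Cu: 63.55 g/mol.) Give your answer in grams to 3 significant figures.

4.68 g

n(Cd) = 8.28 / 112.41 = 0.07366 mol
Cd²⁺ + 2e⁻ → Cd, so n(e⁻) = 2 × 0.07366 = 0.1473 mol
The cells are in series, so the same charge (and hence the same n(e⁻) = 0.1473 mol) passes through both.
Cu²⁺ + 2e⁻ → Cu, so n(Cu) = 0.1473 / 2 = 0.07365 mol
m(Cu) = 0.07365 × 63.55 = 4.68 g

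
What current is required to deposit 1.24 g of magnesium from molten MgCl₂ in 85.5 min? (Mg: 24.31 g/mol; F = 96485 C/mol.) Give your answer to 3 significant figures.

n(Mg) = 1.24 / 24.31 = 0.05101 mol
Mg²⁺ + 2e⁻ → Mg, so n(e⁻) = 2 × 0.05101 = 0.1020 mol
Q = 0.1020 × 96485 = 9841 C
I = Q / t = 9841 / 5130 s = 1.92 A

1.92 A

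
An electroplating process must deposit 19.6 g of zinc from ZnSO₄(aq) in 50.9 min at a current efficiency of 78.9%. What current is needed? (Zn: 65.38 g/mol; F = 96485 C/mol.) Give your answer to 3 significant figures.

24.0 A

n(Zn) = 19.6 / 65.38 = 0.2998 mol
Zn²⁺ + 2e⁻ → Zn, so n(e⁻) = 2 × 0.2998 = 0.5996 mol
Q = 0.5996 × 96485 / 0.789 = 73320 C
I = Q / t = 73320 / 3054 s = 24.0 A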